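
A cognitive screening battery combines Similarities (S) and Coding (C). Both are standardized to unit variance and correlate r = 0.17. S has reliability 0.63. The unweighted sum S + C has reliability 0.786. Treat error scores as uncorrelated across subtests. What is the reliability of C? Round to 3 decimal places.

Var(S+C) = 2 + 2·0.17 = 2.340.
True-score variance = ρ_S + ρ_C + 2·0.17, so 0.786 = (0.63 + ρ_C + 0.34) / 2.340.
ρ_C = 0.786·2.340 − 0.63 − 0.34 = 0.869.

0.869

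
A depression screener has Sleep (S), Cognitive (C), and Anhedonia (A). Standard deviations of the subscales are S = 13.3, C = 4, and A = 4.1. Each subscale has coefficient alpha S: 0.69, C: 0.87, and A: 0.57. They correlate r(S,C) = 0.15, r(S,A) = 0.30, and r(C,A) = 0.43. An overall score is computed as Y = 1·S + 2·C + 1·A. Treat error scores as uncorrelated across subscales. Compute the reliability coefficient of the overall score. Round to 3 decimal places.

0.799

Var(Y) = 13.3² + 2²·4² + 4.1² + 2·[2·13.3·4·0.15 + 13.3·4.1·0.30 + 2·4·4.1·0.43] = 257.7 + 92.846 = 350.546.
Because errors are independent across components, Cov(Tᵢ,Tⱼ) = Cov(Xᵢ,Xⱼ); the off-diagonal part of the true-score variance is the same as above.
True-score variance = [13.3²·0.69 + 2²·4²·0.87 + 4.1²·0.57] + 92.846 = 187.316 + 92.846 = 280.162.
Reliability = 280.162 / 350.546 = 0.799.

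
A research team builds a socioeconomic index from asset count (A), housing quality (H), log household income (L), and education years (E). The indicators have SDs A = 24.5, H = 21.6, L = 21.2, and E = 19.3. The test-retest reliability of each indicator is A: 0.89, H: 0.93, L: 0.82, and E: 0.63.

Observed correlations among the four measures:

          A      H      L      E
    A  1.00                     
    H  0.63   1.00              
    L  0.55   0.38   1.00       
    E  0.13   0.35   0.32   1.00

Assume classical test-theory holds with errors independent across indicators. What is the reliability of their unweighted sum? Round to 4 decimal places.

0.9235

Var(A+H+L+E) = 24.5² + 21.6² + 21.2² + 19.3² + 2·[24.5·21.6·0.63 + 24.5·21.2·0.55 + 24.5·19.3·0.13 + 21.6·21.2·0.38 + 21.6·19.3·0.35 + 21.2·19.3·0.32] = 1888.74 + 2262.77 = 4151.51.
Under uncorrelated errors the observed covariances equal the true-score covariances, so only the own-variance terms attenuate.
True-score variance = [24.5²·0.89 + 21.6²·0.93 + 21.2²·0.82 + 19.3²·0.63] + 2262.77 = 1571.33 + 2262.77 = 3834.1.
Reliability = 3834.1 / 4151.51 = 0.9235.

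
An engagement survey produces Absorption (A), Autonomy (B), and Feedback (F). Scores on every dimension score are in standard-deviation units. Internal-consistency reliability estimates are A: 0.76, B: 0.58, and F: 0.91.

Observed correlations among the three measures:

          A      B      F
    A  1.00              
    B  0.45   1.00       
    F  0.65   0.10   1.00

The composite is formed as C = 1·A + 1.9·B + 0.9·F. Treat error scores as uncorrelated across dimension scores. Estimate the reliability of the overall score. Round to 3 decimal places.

Var(C) = 1 + 1.9² + 0.9² + 2·[1.9·0.45 + 0.9·0.65 + 1.71·0.10] = 5.42 + 3.222 = 8.642.
Because errors are independent across components, Cov(Tᵢ,Tⱼ) = Cov(Xᵢ,Xⱼ); the off-diagonal part of the true-score variance is the same as above.
True-score variance = [0.76 + 1.9²·0.58 + 0.9²·0.91] + 3.222 = 3.5909 + 3.222 = 6.8129.
Reliability = 6.8129 / 8.642 = 0.788.

0.788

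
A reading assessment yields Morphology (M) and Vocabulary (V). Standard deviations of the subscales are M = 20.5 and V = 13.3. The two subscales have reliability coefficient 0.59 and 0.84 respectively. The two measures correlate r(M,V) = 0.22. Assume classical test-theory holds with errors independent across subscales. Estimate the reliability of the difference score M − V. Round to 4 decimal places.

Var(M−V) = 20.5² + 13.3² − 2·20.5·13.3·0.22 = 597.14 − 119.966 = 477.174.
With uncorrelated errors the cross-covariances are all true-score covariance, so they carry over unchanged; only the diagonal terms shrink to ρᵢσᵢ².
True-score variance = [20.5²·0.59 + 13.3²·0.84] − 119.966 = 396.535 − 119.966 = 276.569.
Reliability = 276.569 / 477.174 = 0.5796.

0.5796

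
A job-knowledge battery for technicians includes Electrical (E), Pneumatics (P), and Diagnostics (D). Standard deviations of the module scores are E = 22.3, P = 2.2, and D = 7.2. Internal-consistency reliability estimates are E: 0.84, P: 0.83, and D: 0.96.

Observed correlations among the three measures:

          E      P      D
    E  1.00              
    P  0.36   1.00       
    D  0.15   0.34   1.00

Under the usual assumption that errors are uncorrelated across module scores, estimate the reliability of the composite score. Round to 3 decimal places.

0.873

Var(E+P+D) = 22.3² + 2.2² + 7.2² + 2·[22.3·2.2·0.36 + 22.3·7.2·0.15 + 2.2·7.2·0.34] = 553.97 + 94.2624 = 648.232.
With uncorrelated errors the cross-covariances are all true-score covariance, so they carry over unchanged; only the diagonal terms shrink to ρᵢσᵢ².
True-score variance = [22.3²·0.84 + 2.2²·0.83 + 7.2²·0.96] + 94.2624 = 471.507 + 94.2624 = 565.77.
Reliability = 565.77 / 648.232 = 0.873.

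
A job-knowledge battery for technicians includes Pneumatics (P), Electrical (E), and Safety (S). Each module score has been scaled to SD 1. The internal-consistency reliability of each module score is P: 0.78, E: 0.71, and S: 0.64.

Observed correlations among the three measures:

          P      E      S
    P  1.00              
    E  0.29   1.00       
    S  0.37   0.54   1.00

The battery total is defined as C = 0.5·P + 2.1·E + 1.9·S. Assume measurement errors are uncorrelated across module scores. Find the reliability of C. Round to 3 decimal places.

Var(C) = 0.5² + 2.1² + 1.9² + 2·[1.05·0.29 + 0.95·0.37 + 3.99·0.54] = 8.27 + 5.6212 = 13.8912.
Under uncorrelated errors the observed covariances equal the true-score covariances, so only the own-variance terms attenuate.
True-score variance = [0.5²·0.78 + 2.1²·0.71 + 1.9²·0.64] + 5.6212 = 5.6365 + 5.6212 = 11.2577.
Reliability = 11.2577 / 13.8912 = 0.810.

0.810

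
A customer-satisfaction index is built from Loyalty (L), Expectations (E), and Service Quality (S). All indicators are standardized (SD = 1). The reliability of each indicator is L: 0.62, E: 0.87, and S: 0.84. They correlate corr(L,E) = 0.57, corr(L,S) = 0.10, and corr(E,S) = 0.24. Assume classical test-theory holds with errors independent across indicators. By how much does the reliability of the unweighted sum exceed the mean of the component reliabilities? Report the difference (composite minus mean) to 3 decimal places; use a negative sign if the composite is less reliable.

0.084

Var(sum) = 3 + 1.82 = 4.82; true-score variance = 2.33 + 1.82 = 4.15; composite reliability = 0.8610.
Mean component reliability = 0.7767.
Difference = 0.8610 − 0.7767 = 0.084.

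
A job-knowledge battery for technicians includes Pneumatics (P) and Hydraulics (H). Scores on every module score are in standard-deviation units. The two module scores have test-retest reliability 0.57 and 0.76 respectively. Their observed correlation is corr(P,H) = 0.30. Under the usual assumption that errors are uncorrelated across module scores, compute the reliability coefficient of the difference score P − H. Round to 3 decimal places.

Var(P−H) = 1 + 1 − 2·0.30 = 2 − 0.6 = 1.4.
Because errors are independent across components, Cov(Tᵢ,Tⱼ) = Cov(Xᵢ,Xⱼ); the off-diagonal part of the true-score variance is the same as above.
True-score variance = [0.57 + 0.76] − 0.6 = 1.33 − 0.6 = 0.73.
Reliability = 0.73 / 1.4 = 0.521.

0.521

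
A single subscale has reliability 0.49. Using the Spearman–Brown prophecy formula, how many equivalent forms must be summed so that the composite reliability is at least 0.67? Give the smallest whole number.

k ≥ ρ*(1−ρ₁)/(ρ₁(1−ρ*)) = 0.67·0.51 / (0.49·0.33) = 2.113.
Smallest integer k = 3.

3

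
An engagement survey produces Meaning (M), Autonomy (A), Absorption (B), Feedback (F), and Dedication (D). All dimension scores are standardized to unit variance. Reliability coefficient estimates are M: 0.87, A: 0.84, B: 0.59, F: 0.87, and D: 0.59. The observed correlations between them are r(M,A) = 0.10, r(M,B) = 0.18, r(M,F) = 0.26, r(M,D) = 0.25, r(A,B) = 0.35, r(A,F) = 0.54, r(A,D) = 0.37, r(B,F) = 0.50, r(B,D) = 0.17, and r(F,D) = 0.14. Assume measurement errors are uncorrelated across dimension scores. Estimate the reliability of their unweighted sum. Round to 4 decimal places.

Var(M+A+B+F+D) = 5 + 2·[0.10 + 0.18 + 0.26 + 0.25 + 0.35 + 0.54 + 0.37 + 0.50 + 0.17 + 0.14] = 5 + 5.72 = 10.72.
Because errors are independent across components, Cov(Tᵢ,Tⱼ) = Cov(Xᵢ,Xⱼ); the off-diagonal part of the true-score variance is the same as above.
True-score variance = [0.87 + 0.84 + 0.59 + 0.87 + 0.59] + 5.72 = 3.76 + 5.72 = 9.48.
Reliability = 9.48 / 10.72 = 0.8843.

0.8843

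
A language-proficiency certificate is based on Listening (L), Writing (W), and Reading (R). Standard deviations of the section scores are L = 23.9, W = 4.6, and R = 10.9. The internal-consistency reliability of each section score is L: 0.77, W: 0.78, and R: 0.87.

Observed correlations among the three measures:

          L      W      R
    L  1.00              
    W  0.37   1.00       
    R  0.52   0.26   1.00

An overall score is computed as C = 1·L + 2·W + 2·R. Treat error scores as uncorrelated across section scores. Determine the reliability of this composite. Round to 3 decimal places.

Var(C) = 23.9² + 2²·4.6² + 2²·10.9² + 2·[2·23.9·4.6·0.37 + 2·23.9·10.9·0.52 + 4·4.6·10.9·0.26] = 1131.09 + 808.863 = 1939.95.
With uncorrelated errors the cross-covariances are all true-score covariance, so they carry over unchanged; only the diagonal terms shrink to ρᵢσᵢ².
True-score variance = [23.9²·0.77 + 2²·4.6²·0.78 + 2²·10.9²·0.87] + 808.863 = 919.31 + 808.863 = 1728.17.
Reliability = 1728.17 / 1939.95 = 0.891.

0.891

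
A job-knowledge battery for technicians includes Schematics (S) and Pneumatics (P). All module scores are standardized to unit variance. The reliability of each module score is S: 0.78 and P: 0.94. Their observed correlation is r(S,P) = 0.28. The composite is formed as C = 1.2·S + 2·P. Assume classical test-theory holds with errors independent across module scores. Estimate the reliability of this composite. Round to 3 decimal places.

0.918

Var(C) = 1.2² + 2² + 2·[2.4·0.28] = 5.44 + 1.344 = 6.784.
With uncorrelated errors the cross-covariances are all true-score covariance, so they carry over unchanged; only the diagonal terms shrink to ρᵢσᵢ².
True-score variance = [1.2²·0.78 + 2²·0.94] + 1.344 = 4.8832 + 1.344 = 6.2272.
Reliability = 6.2272 / 6.784 = 0.918.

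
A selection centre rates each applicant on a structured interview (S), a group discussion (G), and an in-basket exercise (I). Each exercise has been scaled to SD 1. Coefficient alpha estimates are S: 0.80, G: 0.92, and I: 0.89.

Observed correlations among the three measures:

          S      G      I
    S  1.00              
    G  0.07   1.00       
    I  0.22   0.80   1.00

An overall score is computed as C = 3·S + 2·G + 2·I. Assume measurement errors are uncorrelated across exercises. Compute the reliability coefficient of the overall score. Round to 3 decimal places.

Var(C) = 3² + 2² + 2² + 2·[6·0.07 + 6·0.22 + 4·0.80] = 17 + 9.88 = 26.88.
Because errors are independent across components, Cov(Tᵢ,Tⱼ) = Cov(Xᵢ,Xⱼ); the off-diagonal part of the true-score variance is the same as above.
True-score variance = [3²·0.80 + 2²·0.92 + 2²·0.89] + 9.88 = 14.44 + 9.88 = 24.32.
Reliability = 24.32 / 26.88 = 0.905.

0.905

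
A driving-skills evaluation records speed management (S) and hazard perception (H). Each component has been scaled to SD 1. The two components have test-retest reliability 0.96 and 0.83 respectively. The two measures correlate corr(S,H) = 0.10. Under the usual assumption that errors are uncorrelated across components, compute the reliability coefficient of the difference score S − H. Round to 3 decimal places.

0.883

Var(S−H) = 1 + 1 − 2·0.10 = 2 − 0.2 = 1.8.
Under uncorrelated errors the observed covariances equal the true-score covariances, so only the own-variance terms attenuate.
True-score variance = [0.96 + 0.83] − 0.2 = 1.79 − 0.2 = 1.59.
Reliability = 1.59 / 1.8 = 0.883.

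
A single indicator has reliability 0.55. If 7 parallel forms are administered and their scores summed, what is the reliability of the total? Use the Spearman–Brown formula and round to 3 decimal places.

0.895

ρ_k = kρ / (1 + (k−1)ρ) = 7·0.55 / (1 + 6·0.55) = 3.850 / 4.300 = 0.895.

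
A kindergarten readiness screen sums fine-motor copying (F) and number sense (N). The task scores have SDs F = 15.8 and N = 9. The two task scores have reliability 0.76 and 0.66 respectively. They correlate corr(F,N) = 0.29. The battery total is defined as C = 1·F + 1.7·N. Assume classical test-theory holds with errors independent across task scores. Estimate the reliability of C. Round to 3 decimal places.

Var(C) = 15.8² + 1.7²·9² + 2·[1.7·15.8·9·0.29] = 483.73 + 140.209 = 623.939.
Under uncorrelated errors the observed covariances equal the true-score covariances, so only the own-variance terms attenuate.
True-score variance = [15.8²·0.76 + 1.7²·9²·0.66] + 140.209 = 344.226 + 140.209 = 484.435.
Reliability = 484.435 / 623.939 = 0.776.

0.776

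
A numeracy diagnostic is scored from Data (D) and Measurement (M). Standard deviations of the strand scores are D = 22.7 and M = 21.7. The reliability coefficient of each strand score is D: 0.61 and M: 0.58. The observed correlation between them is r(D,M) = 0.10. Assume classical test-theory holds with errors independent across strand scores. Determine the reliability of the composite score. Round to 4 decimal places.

0.6324

Var(D+M) = 22.7² + 21.7² + 2·[22.7·21.7·0.10] = 986.18 + 98.518 = 1084.7.
Because errors are independent across components, Cov(Tᵢ,Tⱼ) = Cov(Xᵢ,Xⱼ); the off-diagonal part of the true-score variance is the same as above.
True-score variance = [22.7²·0.61 + 21.7²·0.58] + 98.518 = 587.443 + 98.518 = 685.961.
Reliability = 685.961 / 1084.7 = 0.6324.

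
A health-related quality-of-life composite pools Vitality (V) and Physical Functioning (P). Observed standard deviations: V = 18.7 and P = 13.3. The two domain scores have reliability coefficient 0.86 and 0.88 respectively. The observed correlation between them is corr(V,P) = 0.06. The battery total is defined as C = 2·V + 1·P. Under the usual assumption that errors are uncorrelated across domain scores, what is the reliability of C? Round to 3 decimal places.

Var(C) = 2²·18.7² + 13.3² + 2·[2·18.7·13.3·0.06] = 1575.65 + 59.6904 = 1635.34.
Under uncorrelated errors the observed covariances equal the true-score covariances, so only the own-variance terms attenuate.
True-score variance = [2²·18.7²·0.86 + 13.3²·0.88] + 59.6904 = 1358.6 + 59.6904 = 1418.29.
Reliability = 1418.29 / 1635.34 = 0.867.

0.867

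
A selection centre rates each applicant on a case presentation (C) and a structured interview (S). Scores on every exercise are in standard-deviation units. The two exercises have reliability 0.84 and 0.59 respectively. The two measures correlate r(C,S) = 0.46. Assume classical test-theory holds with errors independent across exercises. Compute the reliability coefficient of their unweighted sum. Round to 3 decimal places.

Var(C+S) = 2 + 2·[0.46] = 2 + 0.92 = 2.92.
Because errors are independent across components, Cov(Tᵢ,Tⱼ) = Cov(Xᵢ,Xⱼ); the off-diagonal part of the true-score variance is the same as above.
True-score variance = [0.84 + 0.59] + 0.92 = 1.43 + 0.92 = 2.35.
Reliability = 2.35 / 2.92 = 0.805.

0.805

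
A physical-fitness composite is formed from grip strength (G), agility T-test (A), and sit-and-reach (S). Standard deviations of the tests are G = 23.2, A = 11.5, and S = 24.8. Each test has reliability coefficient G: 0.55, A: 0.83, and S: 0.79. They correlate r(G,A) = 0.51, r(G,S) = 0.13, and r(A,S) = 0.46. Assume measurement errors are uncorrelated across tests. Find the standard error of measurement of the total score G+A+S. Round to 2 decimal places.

19.85

Var(total) = 1285.53 + 684.114 = 1969.64.
True-score variance = 891.681 + 684.114 = 1575.79, so reliability = 0.8000.
Error variance = 1969.64 − 1575.79 = 393.849; SEM = √393.849 = 19.85.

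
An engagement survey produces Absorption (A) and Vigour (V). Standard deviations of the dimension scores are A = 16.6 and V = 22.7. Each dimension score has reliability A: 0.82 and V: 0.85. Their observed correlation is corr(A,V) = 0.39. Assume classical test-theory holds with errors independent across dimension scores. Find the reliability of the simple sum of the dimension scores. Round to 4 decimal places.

Var(A+V) = 16.6² + 22.7² + 2·[16.6·22.7·0.39] = 790.85 + 293.92 = 1084.77.
Because errors are independent across components, Cov(Tᵢ,Tⱼ) = Cov(Xᵢ,Xⱼ); the off-diagonal part of the true-score variance is the same as above.
True-score variance = [16.6²·0.82 + 22.7²·0.85] + 293.92 = 663.956 + 293.92 = 957.875.
Reliability = 957.875 / 1084.77 = 0.8830.

0.8830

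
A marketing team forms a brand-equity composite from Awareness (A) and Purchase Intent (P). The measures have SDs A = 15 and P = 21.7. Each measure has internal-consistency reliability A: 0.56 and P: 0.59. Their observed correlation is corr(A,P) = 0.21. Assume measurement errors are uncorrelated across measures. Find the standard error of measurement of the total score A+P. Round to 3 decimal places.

17.090

Var(total) = 695.89 + 136.71 = 832.6.
True-score variance = 403.825 + 136.71 = 540.535, so reliability = 0.6492.
Error variance = 832.6 − 540.535 = 292.065; SEM = √292.065 = 17.090.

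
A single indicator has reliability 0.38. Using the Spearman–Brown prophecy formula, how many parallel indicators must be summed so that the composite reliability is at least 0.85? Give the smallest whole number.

10

k ≥ ρ*(1−ρ₁)/(ρ₁(1−ρ*)) = 0.85·0.62 / (0.38·0.15) = 9.246.
Smallest integer k = 10.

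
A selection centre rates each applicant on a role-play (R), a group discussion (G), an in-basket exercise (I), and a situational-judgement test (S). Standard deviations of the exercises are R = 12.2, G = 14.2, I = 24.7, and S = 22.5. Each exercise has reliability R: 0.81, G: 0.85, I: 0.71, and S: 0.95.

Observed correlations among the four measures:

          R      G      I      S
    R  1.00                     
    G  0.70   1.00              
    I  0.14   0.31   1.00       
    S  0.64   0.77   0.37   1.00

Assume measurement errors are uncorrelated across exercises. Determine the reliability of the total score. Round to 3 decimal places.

0.920

Var(R+G+I+S) = 12.2² + 14.2² + 24.7² + 22.5² + 2·[12.2·14.2·0.70 + 12.2·24.7·0.14 + 12.2·22.5·0.64 + 14.2·24.7·0.31 + 14.2·22.5·0.77 + 24.7·22.5·0.37] = 1466.82 + 1799.01 = 3265.84.
With uncorrelated errors the cross-covariances are all true-score covariance, so they carry over unchanged; only the diagonal terms shrink to ρᵢσᵢ².
True-score variance = [12.2²·0.81 + 14.2²·0.85 + 24.7²·0.71 + 22.5²·0.95] + 1799.01 = 1206.06 + 1799.01 = 3005.07.
Reliability = 3005.07 / 3265.84 = 0.920.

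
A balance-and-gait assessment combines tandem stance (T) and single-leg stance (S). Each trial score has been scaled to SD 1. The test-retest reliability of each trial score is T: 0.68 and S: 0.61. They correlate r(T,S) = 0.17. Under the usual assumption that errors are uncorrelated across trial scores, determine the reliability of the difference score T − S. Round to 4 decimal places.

0.5723

Var(T−S) = 1 + 1 − 2·0.17 = 2 − 0.34 = 1.66.
Under uncorrelated errors the observed covariances equal the true-score covariances, so only the own-variance terms attenuate.
True-score variance = [0.68 + 0.61] − 0.34 = 1.29 − 0.34 = 0.95.
Reliability = 0.95 / 1.66 = 0.5723.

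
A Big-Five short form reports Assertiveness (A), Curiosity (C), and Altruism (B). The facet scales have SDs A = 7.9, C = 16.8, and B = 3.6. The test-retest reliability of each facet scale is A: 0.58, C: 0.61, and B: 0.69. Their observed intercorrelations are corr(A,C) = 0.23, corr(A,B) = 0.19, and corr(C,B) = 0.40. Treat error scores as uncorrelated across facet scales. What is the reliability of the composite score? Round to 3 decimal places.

0.706

Var(A+C+B) = 7.9² + 16.8² + 3.6² + 2·[7.9·16.8·0.23 + 7.9·3.6·0.19 + 16.8·3.6·0.40] = 357.61 + 120.242 = 477.852.
Under uncorrelated errors the observed covariances equal the true-score covariances, so only the own-variance terms attenuate.
True-score variance = [7.9²·0.58 + 16.8²·0.61 + 3.6²·0.69] + 120.242 = 217.307 + 120.242 = 337.549.
Reliability = 337.549 / 477.852 = 0.706.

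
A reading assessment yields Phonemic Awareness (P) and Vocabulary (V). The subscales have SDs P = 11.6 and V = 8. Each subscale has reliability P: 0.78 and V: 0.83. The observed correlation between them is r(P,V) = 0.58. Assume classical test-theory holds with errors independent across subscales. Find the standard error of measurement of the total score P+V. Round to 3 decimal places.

Var(total) = 198.56 + 107.648 = 306.208.
True-score variance = 158.077 + 107.648 = 265.725, so reliability = 0.8678.
Error variance = 306.208 − 265.725 = 40.4832; SEM = √40.4832 = 6.363.

6.363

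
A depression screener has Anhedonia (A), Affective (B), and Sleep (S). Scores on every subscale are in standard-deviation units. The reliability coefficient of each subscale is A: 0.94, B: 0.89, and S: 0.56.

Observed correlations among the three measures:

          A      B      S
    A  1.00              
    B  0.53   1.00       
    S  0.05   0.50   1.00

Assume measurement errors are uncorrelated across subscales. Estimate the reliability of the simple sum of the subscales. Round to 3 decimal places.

Var(A+B+S) = 3 + 2·[0.53 + 0.05 + 0.50] = 3 + 2.16 = 5.16.
With uncorrelated errors the cross-covariances are all true-score covariance, so they carry over unchanged; only the diagonal terms shrink to ρᵢσᵢ².
True-score variance = [0.94 + 0.89 + 0.56] + 2.16 = 2.39 + 2.16 = 4.55.
Reliability = 4.55 / 5.16 = 0.882.

0.882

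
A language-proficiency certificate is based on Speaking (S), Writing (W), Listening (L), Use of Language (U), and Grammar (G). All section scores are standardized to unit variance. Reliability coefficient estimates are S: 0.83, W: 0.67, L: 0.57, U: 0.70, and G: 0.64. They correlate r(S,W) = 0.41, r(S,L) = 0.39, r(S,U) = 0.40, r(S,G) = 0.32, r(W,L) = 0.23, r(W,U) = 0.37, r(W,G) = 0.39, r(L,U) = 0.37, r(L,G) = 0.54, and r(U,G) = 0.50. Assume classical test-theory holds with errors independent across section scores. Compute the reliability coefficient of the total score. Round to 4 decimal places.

0.8762

Var(S+W+L+U+G) = 5 + 2·[0.41 + 0.39 + 0.40 + 0.32 + 0.23 + 0.37 + 0.39 + 0.37 + 0.54 + 0.50] = 5 + 7.84 = 12.84.
Because errors are independent across components, Cov(Tᵢ,Tⱼ) = Cov(Xᵢ,Xⱼ); the off-diagonal part of the true-score variance is the same as above.
True-score variance = [0.83 + 0.67 + 0.57 + 0.70 + 0.64] + 7.84 = 3.41 + 7.84 = 11.25.
Reliability = 11.25 / 12.84 = 0.8762.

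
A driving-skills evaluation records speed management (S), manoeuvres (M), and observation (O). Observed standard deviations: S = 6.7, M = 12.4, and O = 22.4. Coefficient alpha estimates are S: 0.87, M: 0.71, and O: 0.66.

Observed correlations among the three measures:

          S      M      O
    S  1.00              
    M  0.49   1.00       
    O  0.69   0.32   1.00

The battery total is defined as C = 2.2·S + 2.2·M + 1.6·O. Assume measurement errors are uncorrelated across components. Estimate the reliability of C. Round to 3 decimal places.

Var(C) = 2.2²·6.7² + 2.2²·12.4² + 1.6²·22.4² + 2·[4.84·6.7·12.4·0.49 + 3.52·6.7·22.4·0.69 + 3.52·12.4·22.4·0.32] = 2245.97 + 1748.83 = 3994.8.
With uncorrelated errors the cross-covariances are all true-score covariance, so they carry over unchanged; only the diagonal terms shrink to ρᵢσᵢ².
True-score variance = [2.2²·6.7²·0.87 + 2.2²·12.4²·0.71 + 1.6²·22.4²·0.66] + 1748.83 = 1565.18 + 1748.83 = 3314.01.
Reliability = 3314.01 / 3994.8 = 0.830.

0.830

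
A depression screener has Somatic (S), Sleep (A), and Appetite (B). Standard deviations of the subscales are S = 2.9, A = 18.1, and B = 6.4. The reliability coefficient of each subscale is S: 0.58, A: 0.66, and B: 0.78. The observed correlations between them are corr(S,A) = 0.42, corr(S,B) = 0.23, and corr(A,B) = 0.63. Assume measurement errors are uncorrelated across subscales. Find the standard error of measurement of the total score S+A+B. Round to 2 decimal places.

Var(total) = 376.98 + 198.588 = 575.568.
True-score variance = 253.049 + 198.588 = 451.637, so reliability = 0.7847.
Error variance = 575.568 − 451.637 = 123.931; SEM = √123.931 = 11.13.

11.13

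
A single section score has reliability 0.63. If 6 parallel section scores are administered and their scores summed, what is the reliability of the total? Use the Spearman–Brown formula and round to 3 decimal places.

0.911

ρ_k = kρ / (1 + (k−1)ρ) = 6·0.63 / (1 + 5·0.63) = 3.780 / 4.150 = 0.911.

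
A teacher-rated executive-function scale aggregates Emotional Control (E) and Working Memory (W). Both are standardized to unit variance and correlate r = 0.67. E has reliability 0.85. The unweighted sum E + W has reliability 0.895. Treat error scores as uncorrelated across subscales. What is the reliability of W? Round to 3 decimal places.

Var(E+W) = 2 + 2·0.67 = 3.340.
True-score variance = ρ_E + ρ_W + 2·0.67, so 0.895 = (0.85 + ρ_W + 1.34) / 3.340.
ρ_W = 0.895·3.340 − 0.85 − 1.34 = 0.799.

0.799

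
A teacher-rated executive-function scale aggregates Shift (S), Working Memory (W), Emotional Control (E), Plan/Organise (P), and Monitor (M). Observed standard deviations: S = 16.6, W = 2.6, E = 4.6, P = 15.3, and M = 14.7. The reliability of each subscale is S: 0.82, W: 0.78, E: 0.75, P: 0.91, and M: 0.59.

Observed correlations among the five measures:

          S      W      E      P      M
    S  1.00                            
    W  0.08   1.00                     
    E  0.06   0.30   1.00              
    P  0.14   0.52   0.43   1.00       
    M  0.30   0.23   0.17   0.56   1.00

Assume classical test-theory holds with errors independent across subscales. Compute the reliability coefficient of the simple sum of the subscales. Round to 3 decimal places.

Var(S+W+E+P+M) = 16.6² + 2.6² + 4.6² + 15.3² + 14.7² + 2·[16.6·2.6·0.08 + 16.6·4.6·0.06 + 16.6·15.3·0.14 + 16.6·14.7·0.30 + 2.6·4.6·0.30 + 2.6·15.3·0.52 + 2.6·14.7·0.23 + 4.6·15.3·0.43 + 4.6·14.7·0.17 + 15.3·14.7·0.56] = 753.66 + 635.14 = 1388.8.
With uncorrelated errors the cross-covariances are all true-score covariance, so they carry over unchanged; only the diagonal terms shrink to ρᵢσᵢ².
True-score variance = [16.6²·0.82 + 2.6²·0.78 + 4.6²·0.75 + 15.3²·0.91 + 14.7²·0.59] + 635.14 = 587.617 + 635.14 = 1222.76.
Reliability = 1222.76 / 1388.8 = 0.880.

0.880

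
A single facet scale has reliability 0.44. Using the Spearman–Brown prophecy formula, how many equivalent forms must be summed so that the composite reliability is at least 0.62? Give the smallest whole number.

k ≥ ρ*(1−ρ₁)/(ρ₁(1−ρ*)) = 0.62·0.56 / (0.44·0.38) = 2.077.
Smallest integer k = 3.

3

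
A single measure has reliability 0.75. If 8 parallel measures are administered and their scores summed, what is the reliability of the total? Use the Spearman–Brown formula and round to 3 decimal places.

0.960

ρ_k = kρ / (1 + (k−1)ρ) = 8·0.75 / (1 + 7·0.75) = 6.000 / 6.250 = 0.960.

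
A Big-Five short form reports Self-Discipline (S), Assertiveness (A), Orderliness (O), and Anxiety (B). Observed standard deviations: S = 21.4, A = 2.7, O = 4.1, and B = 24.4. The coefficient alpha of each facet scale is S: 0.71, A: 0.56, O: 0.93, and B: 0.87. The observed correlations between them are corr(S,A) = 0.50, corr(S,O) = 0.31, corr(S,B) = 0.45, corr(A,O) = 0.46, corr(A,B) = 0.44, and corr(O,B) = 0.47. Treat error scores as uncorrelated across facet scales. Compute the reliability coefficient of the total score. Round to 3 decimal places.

Var(S+A+O+B) = 21.4² + 2.7² + 4.1² + 24.4² + 2·[21.4·2.7·0.50 + 21.4·4.1·0.31 + 21.4·24.4·0.45 + 2.7·4.1·0.46 + 2.7·24.4·0.44 + 4.1·24.4·0.47] = 1077.42 + 744.319 = 1821.74.
Because errors are independent across components, Cov(Tᵢ,Tⱼ) = Cov(Xᵢ,Xⱼ); the off-diagonal part of the true-score variance is the same as above.
True-score variance = [21.4²·0.71 + 2.7²·0.56 + 4.1²·0.93 + 24.4²·0.87] + 744.319 = 862.83 + 744.319 = 1607.15.
Reliability = 1607.15 / 1821.74 = 0.882.

0.882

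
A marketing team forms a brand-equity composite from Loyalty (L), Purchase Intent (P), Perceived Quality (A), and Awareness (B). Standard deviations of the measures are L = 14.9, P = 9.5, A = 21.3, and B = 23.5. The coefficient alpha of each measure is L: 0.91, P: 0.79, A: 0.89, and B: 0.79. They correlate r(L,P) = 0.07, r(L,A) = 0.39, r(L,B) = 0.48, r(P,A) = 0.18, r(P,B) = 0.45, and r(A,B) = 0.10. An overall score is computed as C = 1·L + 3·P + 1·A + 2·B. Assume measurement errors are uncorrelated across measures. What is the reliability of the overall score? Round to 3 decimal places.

0.888

Var(C) = 14.9² + 3²·9.5² + 21.3² + 2²·23.5² + 2·[3·14.9·9.5·0.07 + 14.9·21.3·0.39 + 2·14.9·23.5·0.48 + 3·9.5·21.3·0.18 + 6·9.5·23.5·0.45 + 2·21.3·23.5·0.10] = 3696.95 + 2603.6 = 6300.55.
Under uncorrelated errors the observed covariances equal the true-score covariances, so only the own-variance terms attenuate.
True-score variance = [14.9²·0.91 + 3²·9.5²·0.79 + 21.3²·0.89 + 2²·23.5²·0.79] + 2603.6 = 2992.6 + 2603.6 = 5596.2.
Reliability = 5596.2 / 6300.55 = 0.888.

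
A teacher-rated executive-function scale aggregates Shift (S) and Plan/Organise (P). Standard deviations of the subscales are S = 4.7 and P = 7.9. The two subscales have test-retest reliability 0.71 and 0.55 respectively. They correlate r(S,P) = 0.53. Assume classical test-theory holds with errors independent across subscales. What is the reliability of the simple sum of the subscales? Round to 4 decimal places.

0.7215

Var(S+P) = 4.7² + 7.9² + 2·[4.7·7.9·0.53] = 84.5 + 39.3578 = 123.858.
With uncorrelated errors the cross-covariances are all true-score covariance, so they carry over unchanged; only the diagonal terms shrink to ρᵢσᵢ².
True-score variance = [4.7²·0.71 + 7.9²·0.55] + 39.3578 = 50.0094 + 39.3578 = 89.3672.
Reliability = 89.3672 / 123.858 = 0.7215.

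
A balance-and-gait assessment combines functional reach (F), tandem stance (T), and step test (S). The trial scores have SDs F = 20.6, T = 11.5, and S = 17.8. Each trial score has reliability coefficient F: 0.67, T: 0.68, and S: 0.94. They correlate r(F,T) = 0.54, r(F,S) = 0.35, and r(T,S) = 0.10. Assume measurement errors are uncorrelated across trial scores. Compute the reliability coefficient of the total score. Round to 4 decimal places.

0.8589

Var(F+T+S) = 20.6² + 11.5² + 17.8² + 2·[20.6·11.5·0.54 + 20.6·17.8·0.35 + 11.5·17.8·0.10] = 873.45 + 553.468 = 1426.92.
Under uncorrelated errors the observed covariances equal the true-score covariances, so only the own-variance terms attenuate.
True-score variance = [20.6²·0.67 + 11.5²·0.68 + 17.8²·0.94] + 553.468 = 672.081 + 553.468 = 1225.55.
Reliability = 1225.55 / 1426.92 = 0.8589.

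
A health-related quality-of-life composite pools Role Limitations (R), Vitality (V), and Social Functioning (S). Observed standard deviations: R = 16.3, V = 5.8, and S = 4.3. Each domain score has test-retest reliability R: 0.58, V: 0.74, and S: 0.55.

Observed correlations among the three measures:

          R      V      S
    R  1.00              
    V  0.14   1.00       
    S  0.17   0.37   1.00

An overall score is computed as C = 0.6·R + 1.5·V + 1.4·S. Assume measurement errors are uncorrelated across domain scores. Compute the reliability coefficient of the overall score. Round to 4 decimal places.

0.7375

Var(C) = 0.6²·16.3² + 1.5²·5.8² + 1.4²·4.3² + 2·[0.9·16.3·5.8·0.14 + 0.84·16.3·4.3·0.17 + 2.1·5.8·4.3·0.37] = 207.579 + 82.5985 = 290.177.
Because errors are independent across components, Cov(Tᵢ,Tⱼ) = Cov(Xᵢ,Xⱼ); the off-diagonal part of the true-score variance is the same as above.
True-score variance = [0.6²·16.3²·0.58 + 1.5²·5.8²·0.74 + 1.4²·4.3²·0.55] + 82.5985 = 131.419 + 82.5985 = 214.017.
Reliability = 214.017 / 290.177 = 0.7375.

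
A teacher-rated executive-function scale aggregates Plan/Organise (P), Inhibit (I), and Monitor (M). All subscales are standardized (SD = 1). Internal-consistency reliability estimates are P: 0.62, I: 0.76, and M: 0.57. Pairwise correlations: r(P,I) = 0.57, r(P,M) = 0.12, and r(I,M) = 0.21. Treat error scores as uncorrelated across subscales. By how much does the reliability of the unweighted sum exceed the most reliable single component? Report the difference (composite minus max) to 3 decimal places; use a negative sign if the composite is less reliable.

Var(sum) = 3 + 1.8 = 4.8; true-score variance = 1.95 + 1.8 = 3.75; composite reliability = 0.7812.
Max component reliability = 0.7600.
Difference = 0.7812 − 0.7600 = 0.021.

0.021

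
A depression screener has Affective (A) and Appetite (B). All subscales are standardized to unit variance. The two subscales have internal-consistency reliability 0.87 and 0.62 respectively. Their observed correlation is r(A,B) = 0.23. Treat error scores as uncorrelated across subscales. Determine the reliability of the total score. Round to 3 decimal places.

0.793

Var(A+B) = 2 + 2·[0.23] = 2 + 0.46 = 2.46.
With uncorrelated errors the cross-covariances are all true-score covariance, so they carry over unchanged; only the diagonal terms shrink to ρᵢσᵢ².
True-score variance = [0.87 + 0.62] + 0.46 = 1.49 + 0.46 = 1.95.
Reliability = 1.95 / 2.46 = 0.793.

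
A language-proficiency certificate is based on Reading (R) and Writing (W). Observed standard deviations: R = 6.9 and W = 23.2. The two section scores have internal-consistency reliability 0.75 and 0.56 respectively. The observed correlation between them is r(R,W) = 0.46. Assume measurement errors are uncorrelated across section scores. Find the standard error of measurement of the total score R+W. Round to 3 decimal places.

Var(total) = 585.85 + 147.274 = 733.124.
True-score variance = 337.122 + 147.274 = 484.396, so reliability = 0.6607.
Error variance = 733.124 − 484.396 = 248.728; SEM = √248.728 = 15.771.

15.771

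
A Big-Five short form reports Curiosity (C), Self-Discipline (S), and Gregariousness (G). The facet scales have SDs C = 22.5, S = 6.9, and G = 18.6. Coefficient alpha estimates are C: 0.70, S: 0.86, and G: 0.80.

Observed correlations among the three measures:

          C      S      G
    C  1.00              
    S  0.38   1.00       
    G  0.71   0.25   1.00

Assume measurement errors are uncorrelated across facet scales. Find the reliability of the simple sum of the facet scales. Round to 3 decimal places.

0.864

Var(C+S+G) = 22.5² + 6.9² + 18.6² + 2·[22.5·6.9·0.38 + 22.5·18.6·0.71 + 6.9·18.6·0.25] = 899.82 + 776.43 = 1676.25.
Because errors are independent across components, Cov(Tᵢ,Tⱼ) = Cov(Xᵢ,Xⱼ); the off-diagonal part of the true-score variance is the same as above.
True-score variance = [22.5²·0.70 + 6.9²·0.86 + 18.6²·0.80] + 776.43 = 672.088 + 776.43 = 1448.52.
Reliability = 1448.52 / 1676.25 = 0.864.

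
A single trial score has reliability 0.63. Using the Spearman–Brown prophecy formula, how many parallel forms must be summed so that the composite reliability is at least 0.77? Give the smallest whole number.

k ≥ ρ*(1−ρ₁)/(ρ₁(1−ρ*)) = 0.77·0.37 / (0.63·0.23) = 1.966.
Smallest integer k = 2.

2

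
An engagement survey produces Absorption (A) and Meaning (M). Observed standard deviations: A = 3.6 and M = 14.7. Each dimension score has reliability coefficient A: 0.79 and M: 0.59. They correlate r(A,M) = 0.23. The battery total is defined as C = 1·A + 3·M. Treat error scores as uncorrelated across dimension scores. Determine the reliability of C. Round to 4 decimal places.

Var(C) = 3.6² + 3²·14.7² + 2·[3·3.6·14.7·0.23] = 1957.77 + 73.0296 = 2030.8.
With uncorrelated errors the cross-covariances are all true-score covariance, so they carry over unchanged; only the diagonal terms shrink to ρᵢσᵢ².
True-score variance = [3.6²·0.79 + 3²·14.7²·0.59] + 73.0296 = 1157.68 + 73.0296 = 1230.71.
Reliability = 1230.71 / 2030.8 = 0.6060.

0.6060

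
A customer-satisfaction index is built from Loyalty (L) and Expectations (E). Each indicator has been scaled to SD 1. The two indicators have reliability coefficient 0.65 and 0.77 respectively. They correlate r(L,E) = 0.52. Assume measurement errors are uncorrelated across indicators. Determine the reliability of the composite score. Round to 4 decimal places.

0.8092

Var(L+E) = 2 + 2·[0.52] = 2 + 1.04 = 3.04.
With uncorrelated errors the cross-covariances are all true-score covariance, so they carry over unchanged; only the diagonal terms shrink to ρᵢσᵢ².
True-score variance = [0.65 + 0.77] + 1.04 = 1.42 + 1.04 = 2.46.
Reliability = 2.46 / 3.04 = 0.8092.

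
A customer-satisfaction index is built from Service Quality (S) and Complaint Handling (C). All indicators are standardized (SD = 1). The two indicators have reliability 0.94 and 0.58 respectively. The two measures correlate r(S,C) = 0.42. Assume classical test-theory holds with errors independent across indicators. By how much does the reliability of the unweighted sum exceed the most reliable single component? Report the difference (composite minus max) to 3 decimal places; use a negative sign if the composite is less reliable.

Var(sum) = 2 + 0.84 = 2.84; true-score variance = 1.52 + 0.84 = 2.36; composite reliability = 0.8310.
Max component reliability = 0.9400.
Difference = 0.8310 − 0.9400 = -0.109.

-0.109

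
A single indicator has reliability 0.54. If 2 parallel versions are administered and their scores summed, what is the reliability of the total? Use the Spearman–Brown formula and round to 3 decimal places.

0.701

ρ_k = kρ / (1 + (k−1)ρ) = 2·0.54 / (1 + 1·0.54) = 1.080 / 1.540 = 0.701.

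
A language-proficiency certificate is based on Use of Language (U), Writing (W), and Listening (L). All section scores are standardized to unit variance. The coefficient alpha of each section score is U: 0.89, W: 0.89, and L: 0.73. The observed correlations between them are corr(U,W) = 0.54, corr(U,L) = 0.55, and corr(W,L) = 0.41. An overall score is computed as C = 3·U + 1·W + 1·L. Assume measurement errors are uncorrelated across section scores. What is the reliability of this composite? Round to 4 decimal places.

0.9254

Var(C) = 3² + 1 + 1 + 2·[3·0.54 + 3·0.55 + 0.41] = 11 + 7.36 = 18.36.
With uncorrelated errors the cross-covariances are all true-score covariance, so they carry over unchanged; only the diagonal terms shrink to ρᵢσᵢ².
True-score variance = [3²·0.89 + 0.89 + 0.73] + 7.36 = 9.63 + 7.36 = 16.99.
Reliability = 16.99 / 18.36 = 0.9254.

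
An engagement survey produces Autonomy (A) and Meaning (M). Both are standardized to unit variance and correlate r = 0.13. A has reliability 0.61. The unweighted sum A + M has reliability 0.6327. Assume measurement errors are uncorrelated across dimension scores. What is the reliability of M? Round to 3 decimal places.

0.560

Var(A+M) = 2 + 2·0.13 = 2.260.
True-score variance = ρ_A + ρ_M + 2·0.13, so 0.6327 = (0.61 + ρ_M + 0.26) / 2.260.
ρ_M = 0.6327·2.260 − 0.61 − 0.26 = 0.560.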